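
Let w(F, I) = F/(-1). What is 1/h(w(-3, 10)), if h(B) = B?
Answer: 1/3 ≈ 0.33333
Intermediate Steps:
w(F, I) = -F (w(F, I) = F*(-1) = -F)
1/h(w(-3, 10)) = 1/(-1*(-3)) = 1/3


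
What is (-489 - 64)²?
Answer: 305809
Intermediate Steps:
(-489 - 64)² = (-553)² = 305809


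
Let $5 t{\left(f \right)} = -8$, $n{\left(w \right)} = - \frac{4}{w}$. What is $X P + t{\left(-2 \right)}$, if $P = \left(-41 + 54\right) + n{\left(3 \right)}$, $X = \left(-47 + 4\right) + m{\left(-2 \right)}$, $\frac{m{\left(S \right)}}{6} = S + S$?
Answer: $- \frac{11749}{15} \approx -783.27$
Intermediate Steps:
$t{\left(f \right)} = - \frac{8}{5}$ ($t{\left(f \right)} = \frac{1}{5} \left(-8\right) = - \frac{8}{5}$)
$m{\left(S \right)} = 12 S$ ($m{\left(S \right)} = 6 \left(S + S\right) = 6 \cdot 2 S = 12 S$)
$X = -67$ ($X = \left(-47 + 4\right) + 12 \left(-2\right) = -43 - 24 = -67$)
$P = \frac{35}{3}$ ($P = \left(-41 + 54\right) - \frac{4}{3} = 13 - \frac{4}{3} = \frac{35}{3} \approx 11.667$)
$X P + t{\left(-2 \right)} = \left(-67\right) \frac{35}{3} - \frac{8}{5} = - \frac{2345}{3} - \frac{8}{5} = - \frac{11749}{15}$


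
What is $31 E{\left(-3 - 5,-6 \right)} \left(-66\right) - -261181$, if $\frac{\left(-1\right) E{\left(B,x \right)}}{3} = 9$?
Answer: $316423$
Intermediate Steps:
$E{\left(B,x \right)} = -27$ ($E{\left(B,x \right)} = \left(-3\right) 9 = -27$)
$31 E{\left(-3 - 5,-6 \right)} \left(-66\right) - -261181 = 31 \left(-27\right) \left(-66\right) - -261181 = \left(-837\right) \left(-66\right) + 261181 = 55242 + 261181 = 316423$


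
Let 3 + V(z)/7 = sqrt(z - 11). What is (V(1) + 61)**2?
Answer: 1110 + 560*I*sqrt(10) ≈ 1110.0 + 1770.9*I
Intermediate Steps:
V(z) = -21 + 7*sqrt(-11 + z) (V(z) = -21 + 7*sqrt(z - 11) = -21 + 7*sqrt(-11 + z))
(V(1) + 61)**2 = ((-21 + 7*sqrt(-11 + 1)) + 61)**2 = ((-21 + 7*sqrt(-10)) + 61)**2 = ((-21 + 7*(I*sqrt(10))) + 61)**2 = ((-21 + 7*I*sqrt(10)) + 61)**2 = (40 + 7*I*sqrt(10))**2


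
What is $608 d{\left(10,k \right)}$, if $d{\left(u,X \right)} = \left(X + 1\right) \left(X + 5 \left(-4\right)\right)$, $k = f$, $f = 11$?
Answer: $-65664$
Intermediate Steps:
$k = 11$
$d{\left(u,X \right)} = \left(1 + X\right) \left(-20 + X\right)$ ($d{\left(u,X \right)} = \left(1 + X\right) \left(X - 20\right) = \left(1 + X\right) \left(-20 + X\right)$)
$608 d{\left(10,k \right)} = 608 \left(-20 + 11^{2} - 209\right) = 608 \left(-20 + 121 - 209\right) = 608 \left(-108\right) = -65664$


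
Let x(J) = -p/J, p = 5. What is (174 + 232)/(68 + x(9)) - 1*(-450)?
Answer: 276804/607 ≈ 456.02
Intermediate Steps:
x(J) = -5/J
(174 + 232)/(68 + x(9)) - 1*(-450) = (174 + 232)/(68 - 5/9) - 1*(-450) = 406/(68 - 5*1/9) + 450 = 406/(68 - 5/9) + 450 = 406/(607/9) + 450 = 406*(9/607) + 450 = 3654/607 + 450 = 276804/607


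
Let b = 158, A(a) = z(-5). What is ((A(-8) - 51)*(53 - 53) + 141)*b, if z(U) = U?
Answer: 22278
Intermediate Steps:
A(a) = -5
((A(-8) - 51)*(53 - 53) + 141)*b = ((-5 - 51)*(53 - 53) + 141)*158 = (-56*0 + 141)*158 = (0 + 141)*158 = 141*158 = 22278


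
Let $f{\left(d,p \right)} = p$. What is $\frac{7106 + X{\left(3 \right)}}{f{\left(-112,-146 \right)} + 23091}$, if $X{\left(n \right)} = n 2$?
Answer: $\frac{7112}{22945} \approx 0.30996$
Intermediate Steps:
$X{\left(n \right)} = 2 n$
$\frac{7106 + X{\left(3 \right)}}{f{\left(-112,-146 \right)} + 23091} = \frac{7106 + 2 \cdot 3}{-146 + 23091} = \frac{7106 + 6}{22945} = 7112 \cdot \frac{1}{22945} = \frac{7112}{22945}$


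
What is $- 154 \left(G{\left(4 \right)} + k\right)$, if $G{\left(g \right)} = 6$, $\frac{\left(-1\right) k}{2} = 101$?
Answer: $30184$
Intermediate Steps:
$k = -202$ ($k = \left(-2\right) 101 = -202$)
$- 154 \left(G{\left(4 \right)} + k\right) = - 154 \left(6 - 202\right) = \left(-154\right) \left(-196\right) = 30184$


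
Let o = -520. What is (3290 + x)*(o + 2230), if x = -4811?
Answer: -2600910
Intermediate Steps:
(3290 + x)*(o + 2230) = (3290 - 4811)*(-520 + 2230) = -1521*1710 = -2600910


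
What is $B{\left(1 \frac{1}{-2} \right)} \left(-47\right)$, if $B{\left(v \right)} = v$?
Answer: $\frac{47}{2} \approx 23.5$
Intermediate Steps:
$B{\left(1 \frac{1}{-2} \right)} \left(-47\right) = 1 \frac{1}{-2} \left(-47\right) = 1 \left(- \frac{1}{2}\right) \left(-47\right) = \left(- \frac{1}{2}\right) \left(-47\right) = \frac{47}{2}$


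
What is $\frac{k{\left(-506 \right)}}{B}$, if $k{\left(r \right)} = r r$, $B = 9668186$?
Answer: $\frac{11638}{439463} \approx 0.026482$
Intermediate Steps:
$k{\left(r \right)} = r^{2}$
$\frac{k{\left(-506 \right)}}{B} = \frac{\left(-506\right)^{2}}{9668186} = 256036 \cdot \frac{1}{9668186} = \frac{11638}{439463}$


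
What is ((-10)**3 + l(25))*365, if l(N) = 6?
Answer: -362810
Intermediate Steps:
((-10)**3 + l(25))*365 = ((-10)**3 + 6)*365 = (-1000 + 6)*365 = -994*365 = -362810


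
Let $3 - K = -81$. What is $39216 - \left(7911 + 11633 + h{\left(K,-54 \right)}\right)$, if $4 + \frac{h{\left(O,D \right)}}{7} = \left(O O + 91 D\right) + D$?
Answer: $5084$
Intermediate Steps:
$K = 84$ ($K = 3 - -81 = 3 + 81 = 84$)
$h{\left(O,D \right)} = -28 + 7 O^{2} + 644 D$ ($h{\left(O,D \right)} = -28 + 7 \left(\left(O O + 91 D\right) + D\right) = -28 + 7 \left(\left(O^{2} + 91 D\right) + D\right) = -28 + 7 \left(O^{2} + 92 D\right) = -28 + \left(7 O^{2} + 644 D\right) = -28 + 7 O^{2} + 644 D$)
$39216 - \left(7911 + 11633 + h{\left(K,-54 \right)}\right) = 39216 - \left(7883 - 34776 + 11633 + 49392\right) = 39216 - \left(-15260 + 49392\right) = 39216 - 34132 = 5084$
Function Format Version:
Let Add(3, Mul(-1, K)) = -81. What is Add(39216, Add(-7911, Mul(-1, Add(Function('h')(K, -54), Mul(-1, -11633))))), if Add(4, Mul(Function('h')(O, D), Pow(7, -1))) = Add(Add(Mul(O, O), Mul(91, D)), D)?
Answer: 5084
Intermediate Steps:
K = 84 (K = Add(3, Mul(-1, -81)) = Add(3, 81) = 84)
Function('h')(O, D) = Add(-28, Mul(7, Pow(O, 2)), Mul(644, D)) (Function('h')(O, D) = Add(-28, Mul(7, Add(Add(Mul(O, O), Mul(91, D)), D))) = Add(-28, Mul(7, Add(Add(Pow(O, 2), Mul(91, D)), D))) = Add(-28, Mul(7, Add(Pow(O, 2), Mul(92, D)))) = Add(-28, Add(Mul(7, Pow(O, 2)), Mul(644, D))) = Add(-28, Mul(7, Pow(O, 2)), Mul(644, D)))
Add(39216, Add(-7911, Mul(-1, Add(Function('h')(K, -54), Mul(-1, -11633))))) = Add(39216, Add(-7911, Mul(-1, Add(Add(-28, Mul(7, Pow(84, 2)), Mul(644, -54)), Mul(-1, -11633))))) = Add(39216, Add(-7911, Mul(-1, Add(Add(-28, Mul(7, 7056), -34776), 11633)))) = Add(39216, Add(-7911, Mul(-1, Add(Add(-28, 49392, -34776), 11633)))) = Add(39216, Add(-7911, Mul(-1, Add(14588, 11633)))) = Add(39216, Add(-7911, Mul(-1, 26221))) = Add(39216, Add(-7911, -26221)) = Add(39216, -34132) = 5084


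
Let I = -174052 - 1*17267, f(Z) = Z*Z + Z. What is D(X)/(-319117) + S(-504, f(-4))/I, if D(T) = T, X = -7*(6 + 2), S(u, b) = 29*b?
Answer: -33446284/20351048441 ≈ -0.0016435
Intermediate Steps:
f(Z) = Z + Z² (f(Z) = Z² + Z = Z + Z²)
X = -56 (X = -7*8 = -56)
I = -191319 (I = -174052 - 17267 = -191319)
D(X)/(-319117) + S(-504, f(-4))/I = -56/(-319117) + (29*(-4*(1 - 4)))/(-191319) = -56*(-1/319117) + (29*(-4*(-3)))*(-1/191319) = 56/319117 + (29*12)*(-1/191319) = 56/319117 + 348*(-1/191319) = 56/319117 - 116/63773 = -33446284/20351048441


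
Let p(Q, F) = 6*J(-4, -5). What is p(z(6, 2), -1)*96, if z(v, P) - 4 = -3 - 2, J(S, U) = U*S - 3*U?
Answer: 20160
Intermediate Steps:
J(S, U) = -3*U + S*U (J(S, U) = S*U - 3*U = -3*U + S*U)
z(v, P) = -1 (z(v, P) = 4 + (-3 - 2) = 4 - 5 = -1)
p(Q, F) = 210 (p(Q, F) = 6*(-5*(-3 - 4)) = 6*(-5*(-7)) = 6*35 = 210)
p(z(6, 2), -1)*96 = 210*96 = 20160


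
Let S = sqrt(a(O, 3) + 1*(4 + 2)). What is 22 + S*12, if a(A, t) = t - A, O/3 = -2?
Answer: 22 + 12*sqrt(15) ≈ 68.476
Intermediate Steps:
O = -6 (O = 3*(-2) = -6)
S = sqrt(15) (S = sqrt((3 - 1*(-6)) + 1*(4 + 2)) = sqrt((3 + 6) + 1*6) = sqrt(9 + 6) = sqrt(15) ≈ 3.8730)
22 + S*12 = 22 + sqrt(15)*12 = 22 + 12*sqrt(15)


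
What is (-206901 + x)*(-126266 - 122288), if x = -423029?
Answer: 156571621220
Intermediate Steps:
(-206901 + x)*(-126266 - 122288) = (-206901 - 423029)*(-126266 - 122288) = -629930*(-248554) = 156571621220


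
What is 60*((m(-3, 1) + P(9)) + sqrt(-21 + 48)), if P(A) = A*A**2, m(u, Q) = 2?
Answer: 43860 + 180*sqrt(3) ≈ 44172.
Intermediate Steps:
P(A) = A**3
60*((m(-3, 1) + P(9)) + sqrt(-21 + 48)) = 60*((2 + 9**3) + sqrt(-21 + 48)) = 60*((2 + 729) + sqrt(27)) = 60*(731 + 3*sqrt(3)) = 43860 + 180*sqrt(3)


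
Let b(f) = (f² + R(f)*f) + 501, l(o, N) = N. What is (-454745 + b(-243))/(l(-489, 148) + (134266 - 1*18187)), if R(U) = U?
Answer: -336146/116227 ≈ -2.8922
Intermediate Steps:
b(f) = 501 + 2*f² (b(f) = (f² + f*f) + 501 = (f² + f²) + 501 = 2*f² + 501 = 501 + 2*f²)
(-454745 + b(-243))/(l(-489, 148) + (134266 - 1*18187)) = (-454745 + (501 + 2*(-243)²))/(148 + (134266 - 1*18187)) = (-454745 + (501 + 2*59049))/(148 + (134266 - 18187)) = (-454745 + (501 + 118098))/(148 + 116079) = (-454745 + 118599)/116227 = -336146*1/116227 = -336146/116227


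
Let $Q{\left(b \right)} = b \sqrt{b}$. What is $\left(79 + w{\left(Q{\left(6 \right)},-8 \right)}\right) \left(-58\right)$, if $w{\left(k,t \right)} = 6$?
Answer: $-4930$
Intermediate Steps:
$Q{\left(b \right)} = b^{\frac{3}{2}}$
$\left(79 + w{\left(Q{\left(6 \right)},-8 \right)}\right) \left(-58\right) = \left(79 + 6\right) \left(-58\right) = 85 \left(-58\right) = -4930$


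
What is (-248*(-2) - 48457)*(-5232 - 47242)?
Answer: 2516705514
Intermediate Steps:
(-248*(-2) - 48457)*(-5232 - 47242) = (496 - 48457)*(-52474) = -47961*(-52474) = 2516705514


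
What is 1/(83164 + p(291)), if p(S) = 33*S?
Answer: 1/92767 ≈ 1.0780e-5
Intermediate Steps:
1/(83164 + p(291)) = 1/(83164 + 33*291) = 1/(83164 + 9603) = 1/92767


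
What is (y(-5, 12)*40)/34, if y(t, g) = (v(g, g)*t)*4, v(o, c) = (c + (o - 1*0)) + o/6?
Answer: -10400/17 ≈ -611.76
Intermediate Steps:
v(o, c) = c + 7*o/6 (v(o, c) = (c + (o + 0)) + o*(⅙) = (c + o) + o/6 = c + 7*o/6)
y(t, g) = 26*g*t/3 (y(t, g) = ((g + 7*g/6)*t)*4 = ((13*g/6)*t)*4 = (13*g*t/6)*4 = 26*g*t/3)
(y(-5, 12)*40)/34 = (((26/3)*12*(-5))*40)/34 = -520*40*(1/34) = -20800*1/34 = -10400/17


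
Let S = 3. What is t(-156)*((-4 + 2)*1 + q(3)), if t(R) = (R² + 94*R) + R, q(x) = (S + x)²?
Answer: 323544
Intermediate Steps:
q(x) = (3 + x)²
t(R) = R² + 95*R
t(-156)*((-4 + 2)*1 + q(3)) = (-156*(95 - 156))*((-4 + 2)*1 + (3 + 3)²) = (-156*(-61))*(-2*1 + 6²) = 9516*(-2 + 36) = 9516*34 = 323544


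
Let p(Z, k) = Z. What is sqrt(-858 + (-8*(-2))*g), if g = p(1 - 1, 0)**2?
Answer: I*sqrt(858) ≈ 29.292*I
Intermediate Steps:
g = 0 (g = (1 - 1)**2 = 0**2 = 0)
sqrt(-858 + (-8*(-2))*g) = sqrt(-858 - 8*(-2)*0) = sqrt(-858 + 16*0) = sqrt(-858 + 0) = sqrt(-858) = I*sqrt(858)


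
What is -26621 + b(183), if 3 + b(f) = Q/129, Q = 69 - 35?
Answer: -3434462/129 ≈ -26624.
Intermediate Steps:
Q = 34
b(f) = -353/129 (b(f) = -3 + 34/129 = -353/129)
-26621 + b(183) = -26621 - 353/129 = -3434462/129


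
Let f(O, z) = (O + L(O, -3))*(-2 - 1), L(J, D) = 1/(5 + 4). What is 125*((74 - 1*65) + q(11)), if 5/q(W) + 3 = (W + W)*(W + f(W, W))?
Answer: 1666500/1483 ≈ 1123.7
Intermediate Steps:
L(J, D) = ⅑ (L(J, D) = 1/9 = ⅑)
f(O, z) = -⅓ - 3*O (f(O, z) = (O + ⅑)*(-2 - 1) = (⅑ + O)*(-3) = -⅓ - 3*O)
q(W) = 5/(-3 + 2*W*(-⅓ - 2*W)) (q(W) = 5/(-3 + (W + W)*(W + (-⅓ - 3*W))) = 5/(-3 + (2*W)*(-⅓ - 2*W)) = 5/(-3 + 2*W*(-⅓ - 2*W)))
125*((74 - 1*65) + q(11)) = 125*((74 - 1*65) - 15/(9 + 2*11 + 12*11²)) = 125*((74 - 65) - 15/(9 + 22 + 12*121)) = 125*(9 - 15/(9 + 22 + 1452)) = 125*(9 - 15/1483) = 125*(13332/1483) = 1666500/1483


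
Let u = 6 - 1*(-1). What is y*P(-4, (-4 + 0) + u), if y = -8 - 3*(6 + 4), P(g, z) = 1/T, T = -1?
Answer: 38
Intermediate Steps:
u = 7 (u = 6 + 1 = 7)
P(g, z) = -1 (P(g, z) = 1/(-1) = -1)
y = -38 (y = -8 - 3*10 = -8 - 30 = -38)
y*P(-4, (-4 + 0) + u) = -38*(-1) = 38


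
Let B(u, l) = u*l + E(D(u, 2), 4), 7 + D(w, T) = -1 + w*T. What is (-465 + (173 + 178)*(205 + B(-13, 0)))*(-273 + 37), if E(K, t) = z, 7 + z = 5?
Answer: -16705968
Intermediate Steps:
z = -2 (z = -7 + 5 = -2)
D(w, T) = -8 + T*w (D(w, T) = -7 + (-1 + w*T) = -7 + (-1 + T*w) = -8 + T*w)
E(K, t) = -2
B(u, l) = -2 + l*u (B(u, l) = u*l - 2 = l*u - 2 = -2 + l*u)
(-465 + (173 + 178)*(205 + B(-13, 0)))*(-273 + 37) = (-465 + (173 + 178)*(205 + (-2 + 0*(-13))))*(-273 + 37) = (-465 + 351*(205 + (-2 + 0)))*(-236) = (-465 + 351*(205 - 2))*(-236) = (-465 + 351*203)*(-236) = (-465 + 71253)*(-236) = 70788*(-236) = -16705968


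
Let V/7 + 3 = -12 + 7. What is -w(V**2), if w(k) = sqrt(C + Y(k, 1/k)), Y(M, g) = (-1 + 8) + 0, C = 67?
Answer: -sqrt(74) ≈ -8.6023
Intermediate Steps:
Y(M, g) = 7 (Y(M, g) = 7 + 0 = 7)
V = -56 (V = -21 + 7*(-12 + 7) = -21 + 7*(-5) = -21 - 35 = -56)
w(k) = sqrt(74) (w(k) = sqrt(67 + 7) = sqrt(74))
-w(V**2) = -sqrt(74)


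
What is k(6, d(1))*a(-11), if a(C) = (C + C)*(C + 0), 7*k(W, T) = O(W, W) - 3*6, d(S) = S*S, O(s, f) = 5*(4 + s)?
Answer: 7744/7 ≈ 1106.3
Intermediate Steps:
O(s, f) = 20 + 5*s
d(S) = S**2
k(W, T) = 2/7 + 5*W/7 (k(W, T) = ((20 + 5*W) - 3*6)/7 = ((20 + 5*W) - 18)/7 = (2 + 5*W)/7 = 2/7 + 5*W/7)
a(C) = 2*C**2 (a(C) = (2*C)*C = 2*C**2)
k(6, d(1))*a(-11) = (2/7 + (5/7)*6)*(2*(-11)**2) = (2/7 + 30/7)*(2*121) = (32/7)*242 = 7744/7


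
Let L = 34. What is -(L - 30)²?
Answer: -16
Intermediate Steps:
-(L - 30)² = -(34 - 30)² = -1*4² = -1*16 = -16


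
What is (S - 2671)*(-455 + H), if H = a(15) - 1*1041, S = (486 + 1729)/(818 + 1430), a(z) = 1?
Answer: 8973278535/2248 ≈ 3.9917e+6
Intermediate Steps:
S = 2215/2248 ≈ 0.98532
H = -1040 (H = 1 - 1*1041 = 1 - 1041 = -1040)
(S - 2671)*(-455 + H) = (2215/2248 - 2671)*(-455 - 1040) = -6002193/2248*(-1495) = 8973278535/2248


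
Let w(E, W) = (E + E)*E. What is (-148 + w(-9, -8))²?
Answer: 196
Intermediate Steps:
w(E, W) = 2*E² (w(E, W) = (2*E)*E = 2*E²)
(-148 + w(-9, -8))² = (-148 + 2*(-9)²)² = (-148 + 2*81)² = (-148 + 162)² = 14² = 196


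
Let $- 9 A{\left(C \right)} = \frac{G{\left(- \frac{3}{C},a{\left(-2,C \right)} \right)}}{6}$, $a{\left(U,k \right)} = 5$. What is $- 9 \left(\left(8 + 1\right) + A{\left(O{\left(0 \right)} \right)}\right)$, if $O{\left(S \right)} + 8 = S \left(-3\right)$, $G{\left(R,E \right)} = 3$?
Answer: $- \frac{161}{2} \approx -80.5$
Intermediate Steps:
$O{\left(S \right)} = -8 - 3 S$ ($O{\left(S \right)} = -8 + S \left(-3\right) = -8 - 3 S$)
$A{\left(C \right)} = - \frac{1}{18}$ ($A{\left(C \right)} = - \frac{3 \cdot \frac{1}{6}}{9} = \left(- \frac{1}{9}\right) \frac{1}{2} = - \frac{1}{18}$)
$- 9 \left(\left(8 + 1\right) + A{\left(O{\left(0 \right)} \right)}\right) = - 9 \left(\left(8 + 1\right) - \frac{1}{18}\right) = - 9 \left(9 - \frac{1}{18}\right) = \left(-9\right) \frac{161}{18} = - \frac{161}{2}$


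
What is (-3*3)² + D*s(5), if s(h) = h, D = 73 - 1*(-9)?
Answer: 491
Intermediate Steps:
D = 82 (D = 73 + 9 = 82)
(-3*3)² + D*s(5) = (-3*3)² + 82*5 = (-9)² + 410 = 81 + 410 = 491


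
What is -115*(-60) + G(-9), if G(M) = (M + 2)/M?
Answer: 62107/9 ≈ 6900.8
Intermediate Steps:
G(M) = (2 + M)/M
-115*(-60) + G(-9) = -115*(-60) + (2 - 9)/(-9) = 6900 - ⅑*(-7) = 6900 + 7/9 = 62107/9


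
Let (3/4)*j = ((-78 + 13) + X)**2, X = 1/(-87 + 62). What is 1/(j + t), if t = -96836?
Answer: -625/56997332 ≈ -1.0965e-5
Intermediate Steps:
X = -1/25 (X = 1/(-25) = -1/25 ≈ -0.040000)
j = 3525168/625 (j = 4*((-78 + 13) - 1/25)**2/3 = 4*(-65 - 1/25)**2/3 = 4*(-1626/25)**2/3 = (4/3)*(2643876/625) = 3525168/625 ≈ 5640.3)
1/(j + t) = 1/(3525168/625 - 96836) = 1/(-56997332/625) = -625/56997332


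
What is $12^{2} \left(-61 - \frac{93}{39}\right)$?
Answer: $- \frac{118656}{13} \approx -9127.4$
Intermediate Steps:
$12^{2} \left(-61 - \frac{93}{39}\right) = 144 \left(-61 - \frac{31}{13}\right) = 144 \left(- \frac{824}{13}\right) = - \frac{118656}{13}$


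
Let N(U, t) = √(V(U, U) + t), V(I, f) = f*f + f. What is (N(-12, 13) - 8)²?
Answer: (8 - √145)² ≈ 16.334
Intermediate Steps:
V(I, f) = f + f² (V(I, f) = f² + f = f + f²)
N(U, t) = √(t + U*(1 + U)) (N(U, t) = √(U*(1 + U) + t) = √(t + U*(1 + U)))
(N(-12, 13) - 8)² = (√(13 - 12*(1 - 12)) - 8)² = (√(13 - 12*(-11)) - 8)² = (√(13 + 132) - 8)² = (√145 - 8)² = (-8 + √145)²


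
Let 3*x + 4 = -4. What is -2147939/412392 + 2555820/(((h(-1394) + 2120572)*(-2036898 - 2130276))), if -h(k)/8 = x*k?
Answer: -467867659807377911/89827909031289000 ≈ -5.2085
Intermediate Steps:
x = -8/3 (x = -4/3 + (1/3)*(-4) = -4/3 - 4/3 = -8/3 ≈ -2.6667)
h(k) = 64*k/3 (h(k) = -(-64)*k/3 = 64*k/3)
-2147939/412392 + 2555820/(((h(-1394) + 2120572)*(-2036898 - 2130276))) = -2147939/412392 + 2555820/((((64/3)*(-1394) + 2120572)*(-2036898 - 2130276))) = -2147939*1/412392 + 2555820/(((-89216/3 + 2120572)*(-4167174))) = -2147939/412392 + 2555820/(((6272500/3)*(-4167174))) = -2147939/412392 + 2555820/(-8712866305000) = -2147939/412392 + 2555820*(-1/8712866305000) = -2147939/412392 - 127791/435643315250 = -467867659807377911/89827909031289000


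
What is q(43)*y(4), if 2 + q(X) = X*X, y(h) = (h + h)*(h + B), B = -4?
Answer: 0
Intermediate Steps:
y(h) = 2*h*(-4 + h) (y(h) = (h + h)*(h - 4) = (2*h)*(-4 + h) = 2*h*(-4 + h))
q(X) = -2 + X**2 (q(X) = -2 + X*X = -2 + X**2)
q(43)*y(4) = (-2 + 43**2)*(2*4*(-4 + 4)) = (-2 + 1849)*(2*4*0) = 1847*0 = 0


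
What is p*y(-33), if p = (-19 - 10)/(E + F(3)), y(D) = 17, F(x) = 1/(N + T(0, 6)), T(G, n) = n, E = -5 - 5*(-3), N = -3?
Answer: -1479/31 ≈ -47.710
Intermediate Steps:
E = 10 (E = -5 + 15 = 10)
F(x) = ⅓ (F(x) = 1/(-3 + 6) = 1/3 = ⅓)
p = -87/31 (p = (-19 - 10)/(10 + ⅓) = -29/31/3 = -29*3/31 = -87/31 ≈ -2.8064)
p*y(-33) = -87/31*17 = -1479/31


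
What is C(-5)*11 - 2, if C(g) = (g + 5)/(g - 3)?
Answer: -2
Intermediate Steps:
C(g) = (5 + g)/(-3 + g)
C(-5)*11 - 2 = ((5 - 5)/(-3 - 5))*11 - 2 = (0/(-8))*11 - 2 = -1/8*0*11 - 2 = 0*11 - 2 = 0 - 2 = -2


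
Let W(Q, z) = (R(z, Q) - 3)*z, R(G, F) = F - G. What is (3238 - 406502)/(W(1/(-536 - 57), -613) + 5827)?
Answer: 119567776/109142233 ≈ 1.0955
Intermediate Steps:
W(Q, z) = z*(-3 + Q - z) (W(Q, z) = ((Q - z) - 3)*z = (-3 + Q - z)*z = z*(-3 + Q - z))
(3238 - 406502)/(W(1/(-536 - 57), -613) + 5827) = (3238 - 406502)/(-613*(-3 + 1/(-536 - 57) - 1*(-613)) + 5827) = -403264/(-613*(-3 + 1/(-593) + 613) + 5827) = -403264/(-613*(-3 - 1/593 + 613) + 5827) = -403264/(-613*361729/593 + 5827) = -403264/(-221739877/593 + 5827) = -403264/(-218284466/593) = -403264*(-593/218284466) = 119567776/109142233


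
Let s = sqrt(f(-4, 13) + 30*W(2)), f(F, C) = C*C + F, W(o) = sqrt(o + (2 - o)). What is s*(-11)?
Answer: -11*sqrt(165 + 30*sqrt(2)) ≈ -158.43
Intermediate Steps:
W(o) = sqrt(2)
f(F, C) = F + C**2 (f(F, C) = C**2 + F = F + C**2)
s = sqrt(165 + 30*sqrt(2)) (s = sqrt((-4 + 13**2) + 30*sqrt(2)) = sqrt((-4 + 169) + 30*sqrt(2)) = sqrt(165 + 30*sqrt(2)) ≈ 14.402)
s*(-11) = sqrt(165 + 30*sqrt(2))*(-11) = -11*sqrt(165 + 30*sqrt(2))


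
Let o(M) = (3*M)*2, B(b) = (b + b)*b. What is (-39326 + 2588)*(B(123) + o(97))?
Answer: -1132999920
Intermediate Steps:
B(b) = 2*b**2 (B(b) = (2*b)*b = 2*b**2)
o(M) = 6*M
(-39326 + 2588)*(B(123) + o(97)) = (-39326 + 2588)*(2*123**2 + 6*97) = -36738*(2*15129 + 582) = -36738*(30258 + 582) = -36738*30840 = -1132999920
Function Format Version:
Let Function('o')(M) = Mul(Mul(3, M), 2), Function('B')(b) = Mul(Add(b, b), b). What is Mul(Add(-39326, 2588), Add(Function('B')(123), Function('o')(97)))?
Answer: -1132999920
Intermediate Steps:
Function('B')(b) = Mul(2, Pow(b, 2)) (Function('B')(b) = Mul(Mul(2, b), b) = Mul(2, Pow(b, 2)))
Function('o')(M) = Mul(6, M)
Mul(Add(-39326, 2588), Add(Function('B')(123), Function('o')(97))) = Mul(Add(-39326, 2588), Add(Mul(2, Pow(123, 2)), Mul(6, 97))) = Mul(-36738, Add(Mul(2, 15129), 582)) = Mul(-36738, Add(30258, 582)) = Mul(-36738, 30840) = -1132999920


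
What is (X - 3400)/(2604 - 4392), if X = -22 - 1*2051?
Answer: 5473/1788 ≈ 3.0610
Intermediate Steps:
X = -2073 (X = -22 - 2051 = -2073)
(X - 3400)/(2604 - 4392) = (-2073 - 3400)/(2604 - 4392) = -5473/(-1788) = -5473*(-1/1788) = 5473/1788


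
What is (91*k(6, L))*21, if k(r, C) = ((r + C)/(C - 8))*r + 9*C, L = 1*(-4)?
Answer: -70707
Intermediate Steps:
L = -4
k(r, C) = 9*C + r*(C + r)/(-8 + C) (k(r, C) = ((C + r)/(-8 + C))*r + 9*C = r*(C + r)/(-8 + C) + 9*C = 9*C + r*(C + r)/(-8 + C))
(91*k(6, L))*21 = (91*((6² - 72*(-4) + 9*(-4)² - 4*6)/(-8 - 4)))*21 = (91*((36 + 288 + 9*16 - 24)/(-12)))*21 = (91*(-(36 + 288 + 144 - 24)/12))*21 = (91*(-1/12*444))*21 = (91*(-37))*21 = -3367*21 = -70707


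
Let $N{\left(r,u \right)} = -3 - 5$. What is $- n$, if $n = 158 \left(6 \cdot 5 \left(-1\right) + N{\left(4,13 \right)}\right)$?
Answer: $6004$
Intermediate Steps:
$N{\left(r,u \right)} = -8$
$n = -6004$ ($n = 158 \left(6 \cdot 5 \left(-1\right) - 8\right) = 158 \left(30 \left(-1\right) - 8\right) = 158 \left(-30 - 8\right) = 158 \left(-38\right) = -6004$)
$- n = \left(-1\right) \left(-6004\right) = 6004$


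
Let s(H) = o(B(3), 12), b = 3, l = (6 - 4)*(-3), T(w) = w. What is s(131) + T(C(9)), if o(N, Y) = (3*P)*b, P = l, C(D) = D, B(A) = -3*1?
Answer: -45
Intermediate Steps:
B(A) = -3
l = -6 (l = 2*(-3) = -6)
P = -6
o(N, Y) = -54 (o(N, Y) = (3*(-6))*3 = -18*3 = -54)
s(H) = -54
s(131) + T(C(9)) = -54 + 9 = -45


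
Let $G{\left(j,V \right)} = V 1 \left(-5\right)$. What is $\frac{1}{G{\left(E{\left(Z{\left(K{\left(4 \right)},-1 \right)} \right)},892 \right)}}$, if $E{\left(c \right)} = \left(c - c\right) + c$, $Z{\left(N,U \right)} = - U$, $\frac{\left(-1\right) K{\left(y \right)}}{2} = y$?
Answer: $- \frac{1}{4460} \approx -0.00022422$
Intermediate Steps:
$K{\left(y \right)} = - 2 y$
$E{\left(c \right)} = c$ ($E{\left(c \right)} = 0 + c = c$)
$G{\left(j,V \right)} = - 5 V$ ($G{\left(j,V \right)} = V \left(-5\right) = - 5 V$)
$\frac{1}{G{\left(E{\left(Z{\left(K{\left(4 \right)},-1 \right)} \right)},892 \right)}} = \frac{1}{\left(-5\right) 892} = \frac{1}{-4460} = - \frac{1}{4460}$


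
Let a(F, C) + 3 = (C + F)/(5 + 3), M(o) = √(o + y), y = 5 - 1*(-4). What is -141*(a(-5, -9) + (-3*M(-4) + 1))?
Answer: 2115/4 + 423*√5 ≈ 1474.6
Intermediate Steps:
y = 9 (y = 5 + 4 = 9)
M(o) = √(9 + o) (M(o) = √(o + 9) = √(9 + o))
a(F, C) = -3 + C/8 + F/8 (a(F, C) = -3 + (C + F)/(5 + 3) = -3 + (C + F)/8 = -3 + (C + F)*(⅛) = -3 + (C/8 + F/8) = -3 + C/8 + F/8)
-141*(a(-5, -9) + (-3*M(-4) + 1)) = -141*((-3 + (⅛)*(-9) + (⅛)*(-5)) + (-3*√(9 - 4) + 1)) = -141*((-3 - 9/8 - 5/8) + (-3*√5 + 1)) = -141*(-19/4 + (1 - 3*√5)) = -141*(-15/4 - 3*√5) = 2115/4 + 423*√5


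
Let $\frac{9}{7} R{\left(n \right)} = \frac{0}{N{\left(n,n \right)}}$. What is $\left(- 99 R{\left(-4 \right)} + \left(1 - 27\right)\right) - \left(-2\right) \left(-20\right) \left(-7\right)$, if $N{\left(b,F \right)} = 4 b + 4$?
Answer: $254$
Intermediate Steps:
$N{\left(b,F \right)} = 4 + 4 b$
$R{\left(n \right)} = 0$ ($R{\left(n \right)} = \frac{7 \frac{0}{4 + 4 n}}{9} = \frac{7}{9} \cdot 0 = 0$)
$\left(- 99 R{\left(-4 \right)} + \left(1 - 27\right)\right) - \left(-2\right) \left(-20\right) \left(-7\right) = \left(\left(-99\right) 0 + \left(1 - 27\right)\right) - \left(-2\right) \left(-20\right) \left(-7\right) = \left(0 - 26\right) - 40 \left(-7\right) = -26 - -280 = -26 + 280 = 254$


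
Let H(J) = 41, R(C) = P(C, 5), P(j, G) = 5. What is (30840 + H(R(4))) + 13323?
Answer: 44204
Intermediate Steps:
R(C) = 5
(30840 + H(R(4))) + 13323 = (30840 + 41) + 13323 = 30881 + 13323 = 44204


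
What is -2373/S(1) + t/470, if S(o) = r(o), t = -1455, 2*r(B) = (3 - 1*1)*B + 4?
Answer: -74645/94 ≈ -794.10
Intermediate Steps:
r(B) = 2 + B (r(B) = ((3 - 1*1)*B + 4)/2 = ((3 - 1)*B + 4)/2 = (2*B + 4)/2 = (4 + 2*B)/2 = 2 + B)
S(o) = 2 + o
-2373/S(1) + t/470 = -2373/(2 + 1) - 1455/470 = -2373/3 - 1455*1/470 = -2373*1/3 - 291/94 = -791 - 291/94 = -74645/94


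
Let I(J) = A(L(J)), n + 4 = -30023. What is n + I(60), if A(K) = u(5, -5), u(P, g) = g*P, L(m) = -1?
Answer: -30052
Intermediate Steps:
n = -30027 (n = -4 - 30023 = -30027)
u(P, g) = P*g
A(K) = -25 (A(K) = 5*(-5) = -25)
I(J) = -25
n + I(60) = -30027 - 25 = -30052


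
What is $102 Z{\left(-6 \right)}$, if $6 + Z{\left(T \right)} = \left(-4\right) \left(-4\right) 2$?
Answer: $2652$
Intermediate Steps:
$Z{\left(T \right)} = 26$ ($Z{\left(T \right)} = -6 + \left(-4\right) \left(-4\right) 2 = -6 + 16 \cdot 2 = -6 + 32 = 26$)
$102 Z{\left(-6 \right)} = 102 \cdot 26 = 2652$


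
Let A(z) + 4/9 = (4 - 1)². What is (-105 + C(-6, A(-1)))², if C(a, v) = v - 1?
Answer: 769129/81 ≈ 9495.4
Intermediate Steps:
A(z) = 77/9 (A(z) = -4/9 + (4 - 1)² = -4/9 + 3² = -4/9 + 9 = 77/9)
C(a, v) = -1 + v
(-105 + C(-6, A(-1)))² = (-105 + (-1 + 77/9))² = (-105 + 68/9)² = (-877/9)² = 769129/81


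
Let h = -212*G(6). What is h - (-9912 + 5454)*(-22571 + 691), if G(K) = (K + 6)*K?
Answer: -97556304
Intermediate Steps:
G(K) = K*(6 + K) (G(K) = (6 + K)*K = K*(6 + K))
h = -15264 (h = -1272*(6 + 6) = -1272*12 = -212*72 = -15264)
h - (-9912 + 5454)*(-22571 + 691) = -15264 - (-9912 + 5454)*(-22571 + 691) = -15264 - (-4458)*(-21880) = -15264 - 1*97541040 = -15264 - 97541040 = -97556304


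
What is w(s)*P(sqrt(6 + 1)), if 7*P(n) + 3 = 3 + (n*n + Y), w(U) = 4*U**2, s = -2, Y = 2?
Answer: 144/7 ≈ 20.571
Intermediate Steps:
P(n) = 2/7 + n**2/7 (P(n) = -3/7 + (3 + (n*n + 2))/7 = -3/7 + (3 + (n**2 + 2))/7 = -3/7 + (3 + (2 + n**2))/7 = -3/7 + (5 + n**2)/7 = -3/7 + (5/7 + n**2/7) = 2/7 + n**2/7)
w(s)*P(sqrt(6 + 1)) = (4*(-2)**2)*(2/7 + (sqrt(6 + 1))**2/7) = (4*4)*(2/7 + (sqrt(7))**2/7) = 16*(2/7 + (1/7)*7) = 16*(2/7 + 1) = 16*(9/7) = 144/7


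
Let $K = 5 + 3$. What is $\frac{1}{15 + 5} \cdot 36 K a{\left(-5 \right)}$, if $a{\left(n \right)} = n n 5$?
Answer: $1800$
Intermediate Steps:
$a{\left(n \right)} = 5 n^{2}$ ($a{\left(n \right)} = n^{2} \cdot 5 = 5 n^{2}$)
$K = 8$
$\frac{1}{15 + 5} \cdot 36 K a{\left(-5 \right)} = \frac{1}{15 + 5} \cdot 36 \cdot 8 \cdot 5 \left(-5\right)^{2} = \frac{1}{20} \cdot 36 \cdot 8 \cdot 5 \cdot 25 = \frac{1}{20} \cdot 36 \cdot 8 \cdot 125 = \frac{9}{5} \cdot 1000 = 1800$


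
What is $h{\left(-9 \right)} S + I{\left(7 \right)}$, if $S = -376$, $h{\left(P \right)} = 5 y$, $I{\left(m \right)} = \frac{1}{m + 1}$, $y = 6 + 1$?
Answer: $- \frac{105279}{8} \approx -13160.0$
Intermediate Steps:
$y = 7$
$I{\left(m \right)} = \frac{1}{1 + m}$
$h{\left(P \right)} = 35$ ($h{\left(P \right)} = 5 \cdot 7 = 35$)
$h{\left(-9 \right)} S + I{\left(7 \right)} = 35 \left(-376\right) + \frac{1}{1 + 7} = -13160 + \frac{1}{8} = - \frac{105279}{8}$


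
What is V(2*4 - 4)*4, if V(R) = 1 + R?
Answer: 20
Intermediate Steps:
V(2*4 - 4)*4 = (1 + (2*4 - 4))*4 = (1 + (8 - 4))*4 = (1 + 4)*4 = 5*4 = 20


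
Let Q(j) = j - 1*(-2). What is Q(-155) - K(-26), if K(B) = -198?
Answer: 45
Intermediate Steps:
Q(j) = 2 + j (Q(j) = j + 2 = 2 + j)
Q(-155) - K(-26) = (2 - 155) - 1*(-198) = -153 + 198 = 45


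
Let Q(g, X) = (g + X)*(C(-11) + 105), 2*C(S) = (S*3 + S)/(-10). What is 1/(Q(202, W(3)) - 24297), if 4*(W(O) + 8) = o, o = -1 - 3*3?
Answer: -5/18841 ≈ -0.00026538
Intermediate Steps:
o = -10 (o = -1 - 9 = -10)
W(O) = -21/2 (W(O) = -8 + (¼)*(-10) = -8 - 5/2 = -21/2)
C(S) = -S/5 (C(S) = ((S*3 + S)/(-10))/2 = ((3*S + S)*(-⅒))/2 = ((4*S)*(-⅒))/2 = (-2*S/5)/2 = -S/5)
Q(g, X) = 536*X/5 + 536*g/5 (Q(g, X) = (g + X)*(-⅕*(-11) + 105) = (X + g)*(11/5 + 105) = (X + g)*(536/5) = 536*X/5 + 536*g/5)
1/(Q(202, W(3)) - 24297) = 1/(((536/5)*(-21/2) + (536/5)*202) - 24297) = 1/((-5628/5 + 108272/5) - 24297) = 1/(102644/5 - 24297) = 1/(-18841/5) = -5/18841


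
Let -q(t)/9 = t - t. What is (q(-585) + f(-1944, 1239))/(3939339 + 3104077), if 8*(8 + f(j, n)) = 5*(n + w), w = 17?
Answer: 777/7043416 ≈ 0.00011032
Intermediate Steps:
q(t) = 0 (q(t) = -9*(t - t) = -9*0 = 0)
f(j, n) = 21/8 + 5*n/8 (f(j, n) = -8 + (5*(n + 17))/8 = -8 + (5*(17 + n))/8 = -8 + (85 + 5*n)/8 = -8 + (85/8 + 5*n/8) = 21/8 + 5*n/8)
(q(-585) + f(-1944, 1239))/(3939339 + 3104077) = (0 + (21/8 + (5/8)*1239))/(3939339 + 3104077) = (0 + (21/8 + 6195/8))/7043416 = (0 + 777)*(1/7043416) = 777*(1/7043416) = 777/7043416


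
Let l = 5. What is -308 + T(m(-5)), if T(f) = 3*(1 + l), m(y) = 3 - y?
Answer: -290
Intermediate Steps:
T(f) = 18 (T(f) = 3*(1 + 5) = 3*6 = 18)
-308 + T(m(-5)) = -308 + 18 = -290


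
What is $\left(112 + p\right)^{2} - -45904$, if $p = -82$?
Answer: $46804$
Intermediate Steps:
$\left(112 + p\right)^{2} - -45904 = \left(112 - 82\right)^{2} - -45904 = 30^{2} + 45904 = 900 + 45904 = 46804$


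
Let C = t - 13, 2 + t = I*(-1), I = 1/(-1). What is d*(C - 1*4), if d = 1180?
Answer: -21240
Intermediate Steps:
I = -1
t = -1 (t = -2 - 1*(-1) = -2 + 1 = -1)
C = -14 (C = -1 - 13 = -14)
d*(C - 1*4) = 1180*(-14 - 1*4) = 1180*(-14 - 4) = 1180*(-18) = -21240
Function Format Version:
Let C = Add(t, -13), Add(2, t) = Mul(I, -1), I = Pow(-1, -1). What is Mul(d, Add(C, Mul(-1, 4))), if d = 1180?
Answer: -21240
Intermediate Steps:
I = -1
t = -1 (t = Add(-2, Mul(-1, -1)) = Add(-2, 1) = -1)
C = -14 (C = Add(-1, -13) = -14)
Mul(d, Add(C, Mul(-1, 4))) = Mul(1180, Add(-14, Mul(-1, 4))) = Mul(1180, Add(-14, -4)) = Mul(1180, -18) = -21240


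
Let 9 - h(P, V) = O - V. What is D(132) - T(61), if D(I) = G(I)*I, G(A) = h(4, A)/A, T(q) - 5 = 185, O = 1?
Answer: -50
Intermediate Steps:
T(q) = 190 (T(q) = 5 + 185 = 190)
h(P, V) = 8 + V (h(P, V) = 9 - (1 - V) = 9 + (-1 + V) = 8 + V)
G(A) = (8 + A)/A
D(I) = 8 + I (D(I) = ((8 + I)/I)*I = 8 + I)
D(132) - T(61) = (8 + 132) - 1*190 = 140 - 190 = -50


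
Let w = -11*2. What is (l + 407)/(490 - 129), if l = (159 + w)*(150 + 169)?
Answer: 44110/361 ≈ 122.19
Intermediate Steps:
w = -22
l = 43703 (l = (159 - 22)*(150 + 169) = 137*319 = 43703)
(l + 407)/(490 - 129) = (43703 + 407)/(490 - 129) = 44110/361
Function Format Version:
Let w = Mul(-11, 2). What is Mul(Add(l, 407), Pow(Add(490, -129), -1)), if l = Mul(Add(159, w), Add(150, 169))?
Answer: Rational(44110, 361) ≈ 122.19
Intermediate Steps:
w = -22
l = 43703 (l = Mul(Add(159, -22), Add(150, 169)) = Mul(137, 319) = 43703)
Mul(Add(l, 407), Pow(Add(490, -129), -1)) = Mul(Add(43703, 407), Pow(Add(490, -129), -1)) = Mul(44110, Pow(361, -1)) = Mul(44110, Rational(1, 361)) = Rational(44110, 361)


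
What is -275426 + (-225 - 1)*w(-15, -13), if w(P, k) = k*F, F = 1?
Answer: -272488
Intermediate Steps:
w(P, k) = k (w(P, k) = k*1 = k)
-275426 + (-225 - 1)*w(-15, -13) = -275426 + (-225 - 1)*(-13) = -275426 - 226*(-13) = -275426 + 2938 = -272488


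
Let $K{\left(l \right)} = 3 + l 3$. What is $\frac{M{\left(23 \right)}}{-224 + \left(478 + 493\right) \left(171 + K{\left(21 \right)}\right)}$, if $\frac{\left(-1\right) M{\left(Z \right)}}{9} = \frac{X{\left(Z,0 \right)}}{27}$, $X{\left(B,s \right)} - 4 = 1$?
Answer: $- \frac{5}{689709} \approx -7.2494 \cdot 10^{-6}$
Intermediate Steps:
$X{\left(B,s \right)} = 5$ ($X{\left(B,s \right)} = 4 + 1 = 5$)
$K{\left(l \right)} = 3 + 3 l$
$M{\left(Z \right)} = - \frac{5}{3}$ ($M{\left(Z \right)} = - 9 \cdot \frac{5}{27} = - 9 \cdot 5 \cdot \frac{1}{27} = \left(-9\right) \frac{5}{27} = - \frac{5}{3}$)
$\frac{M{\left(23 \right)}}{-224 + \left(478 + 493\right) \left(171 + K{\left(21 \right)}\right)} = - \frac{5}{3 \left(-224 + \left(478 + 493\right) \left(171 + \left(3 + 3 \cdot 21\right)\right)\right)} = - \frac{5}{3 \left(-224 + 971 \left(171 + \left(3 + 63\right)\right)\right)} = - \frac{5}{3 \left(-224 + 971 \left(171 + 66\right)\right)} = - \frac{5}{3 \left(-224 + 971 \cdot 237\right)} = - \frac{5}{3 \left(-224 + 230127\right)} = - \frac{5}{3 \cdot 229903} = \left(- \frac{5}{3}\right) \frac{1}{229903} = - \frac{5}{689709}$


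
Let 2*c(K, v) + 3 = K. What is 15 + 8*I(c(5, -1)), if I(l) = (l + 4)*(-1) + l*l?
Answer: -17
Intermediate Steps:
c(K, v) = -3/2 + K/2
I(l) = -4 + l² - l (I(l) = (4 + l)*(-1) + l² = (-4 - l) + l² = -4 + l² - l)
15 + 8*I(c(5, -1)) = 15 + 8*(-4 + (-3/2 + (½)*5)² - (-3/2 + (½)*5)) = 15 + 8*(-4 + (-3/2 + 5/2)² - (-3/2 + 5/2)) = 15 + 8*(-4 + 1² - 1*1) = 15 + 8*(-4 + 1 - 1) = 15 + 8*(-4) = 15 - 32 = -17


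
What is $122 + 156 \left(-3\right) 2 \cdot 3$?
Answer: $-2686$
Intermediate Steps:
$122 + 156 \left(-3\right) 2 \cdot 3 = 122 + 156 \left(\left(-6\right) 3\right) = 122 + 156 \left(-18\right) = 122 - 2808 = -2686$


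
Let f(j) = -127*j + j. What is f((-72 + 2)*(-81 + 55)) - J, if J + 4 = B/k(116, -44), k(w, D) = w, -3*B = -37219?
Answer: -79839187/348 ≈ -2.2942e+5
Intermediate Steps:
B = 37219/3 (B = -⅓*(-37219) = 37219/3 ≈ 12406.)
J = 35827/348 (J = -4 + (37219/3)/116 = -4 + (37219/3)*(1/116) = -4 + 37219/348 = 35827/348 ≈ 102.95)
f(j) = -126*j
f((-72 + 2)*(-81 + 55)) - J = -126*(-72 + 2)*(-81 + 55) - 1*35827/348 = -(-8820)*(-26) - 35827/348 = -126*1820 - 35827/348 = -229320 - 35827/348 = -79839187/348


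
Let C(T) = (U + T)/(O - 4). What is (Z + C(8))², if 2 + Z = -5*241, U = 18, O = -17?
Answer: 643789129/441 ≈ 1.4598e+6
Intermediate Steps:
C(T) = -6/7 - T/21 (C(T) = (18 + T)/(-17 - 4) = (18 + T)/(-21) = (18 + T)*(-1/21) = -6/7 - T/21)
Z = -1207 (Z = -2 - 5*241 = -2 - 1205 = -1207)
(Z + C(8))² = (-1207 + (-6/7 - 1/21*8))² = (-1207 + (-6/7 - 8/21))² = (-1207 - 26/21)² = (-25373/21)² = 643789129/441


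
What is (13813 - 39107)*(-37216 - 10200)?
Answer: 1199340304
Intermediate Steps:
(13813 - 39107)*(-37216 - 10200) = -25294*(-47416) = 1199340304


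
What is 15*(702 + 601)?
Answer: 19545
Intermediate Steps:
15*(702 + 601) = 15*1303 = 19545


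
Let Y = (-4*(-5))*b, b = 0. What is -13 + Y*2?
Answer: -13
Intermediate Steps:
Y = 0 (Y = -4*(-5)*0 = 20*0 = 0)
-13 + Y*2 = -13 + 0*2 = -13 + 0 = -13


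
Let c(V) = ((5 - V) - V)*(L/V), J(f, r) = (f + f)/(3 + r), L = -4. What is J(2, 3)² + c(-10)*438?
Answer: 39424/9 ≈ 4380.4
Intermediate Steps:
J(f, r) = 2*f/(3 + r) (J(f, r) = (2*f)/(3 + r) = 2*f/(3 + r))
c(V) = -4*(5 - 2*V)/V (c(V) = ((5 - V) - V)*(-4/V) = (5 - 2*V)*(-4/V) = -4*(5 - 2*V)/V)
J(2, 3)² + c(-10)*438 = (2*2/(3 + 3))² + (8 - 20/(-10))*438 = (2*2/6)² + (8 - 20*(-⅒))*438 = (2*2*(⅙))² + (8 + 2)*438 = (⅔)² + 10*438 = 4/9 + 4380 = 39424/9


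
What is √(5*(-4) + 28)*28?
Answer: 56*√2 ≈ 79.196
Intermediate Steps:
√(5*(-4) + 28)*28 = √(-20 + 28)*28 = √8*28 = (2*√2)*28 = 56*√2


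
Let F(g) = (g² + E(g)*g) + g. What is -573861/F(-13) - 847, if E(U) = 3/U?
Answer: -236178/53 ≈ -4456.2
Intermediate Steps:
F(g) = 3 + g + g² (F(g) = (g² + (3/g)*g) + g = (g² + 3) + g = (3 + g²) + g = 3 + g + g²)
-573861/F(-13) - 847 = -573861/(3 - 13*(1 - 13)) - 847 = -573861/(3 - 13*(-12)) - 847 = -573861/(3 + 156) - 847 = -573861/159 - 847 = -971*197/53 - 847 = -191287/53 - 847 = -236178/53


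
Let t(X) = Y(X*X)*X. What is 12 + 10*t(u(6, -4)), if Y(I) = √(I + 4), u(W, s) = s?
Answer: 12 - 80*√5 ≈ -166.89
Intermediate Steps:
Y(I) = √(4 + I)
t(X) = X*√(4 + X²) (t(X) = √(4 + X*X)*X = √(4 + X²)*X = X*√(4 + X²))
12 + 10*t(u(6, -4)) = 12 + 10*(-4*√(4 + (-4)²)) = 12 + 10*(-4*√(4 + 16)) = 12 + 10*(-8*√5) = 12 - 80*√5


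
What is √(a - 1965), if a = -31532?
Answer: I*√33497 ≈ 183.02*I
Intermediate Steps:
√(a - 1965) = √(-31532 - 1965) = √(-33497) = I*√33497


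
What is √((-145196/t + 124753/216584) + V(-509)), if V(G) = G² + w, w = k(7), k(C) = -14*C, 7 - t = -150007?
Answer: 3*√1898560457131410855008994/8122658044 ≈ 508.90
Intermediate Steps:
t = 150014 (t = 7 - 1*(-150007) = 7 + 150007 = 150014)
w = -98 (w = -14*7 = -98)
V(G) = -98 + G² (V(G) = G² - 98 = -98 + G²)
√((-145196/t + 124753/216584) + V(-509)) = √((-145196/150014 + 124753/216584) + (-98 + (-509)²)) = √((-145196*1/150014 + 124753*(1/216584)) + (-98 + 259081)) = √((-72598/75007 + 124753/216584) + 258983) = √(-6366216961/16245316088 + 258983) = √(4207254330201543/16245316088) = 3*√1898560457131410855008994/8122658044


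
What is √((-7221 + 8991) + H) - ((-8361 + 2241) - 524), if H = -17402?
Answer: 6644 + 4*I*√977 ≈ 6644.0 + 125.03*I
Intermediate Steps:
√((-7221 + 8991) + H) - ((-8361 + 2241) - 524) = √((-7221 + 8991) - 17402) - ((-8361 + 2241) - 524) = √(1770 - 17402) - (-6120 - 524) = √(-15632) - 1*(-6644) = 4*I*√977 + 6644 = 6644 + 4*I*√977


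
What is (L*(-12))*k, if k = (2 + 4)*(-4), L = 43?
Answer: 12384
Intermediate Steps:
k = -24 (k = 6*(-4) = -24)
(L*(-12))*k = (43*(-12))*(-24) = -516*(-24) = 12384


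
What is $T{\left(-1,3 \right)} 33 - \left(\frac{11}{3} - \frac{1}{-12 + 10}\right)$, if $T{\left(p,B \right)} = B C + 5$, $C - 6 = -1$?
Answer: $\frac{3935}{6} \approx 655.83$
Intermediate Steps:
$C = 5$ ($C = 6 - 1 = 5$)
$T{\left(p,B \right)} = 5 + 5 B$ ($T{\left(p,B \right)} = B 5 + 5 = 5 B + 5 = 5 + 5 B$)
$T{\left(-1,3 \right)} 33 - \left(\frac{11}{3} - \frac{1}{-12 + 10}\right) = \left(5 + 5 \cdot 3\right) 33 - \left(\frac{11}{3} - \frac{1}{-12 + 10}\right) = \left(5 + 15\right) 33 - \left(\frac{11}{3} + \frac{1}{2}\right) = 20 \cdot 33 + \left(\left(\left(\frac{7}{3} + 2\right) - \frac{1}{2}\right) - 8\right) = 660 + \left(\left(\frac{13}{3} - \frac{1}{2}\right) - 8\right) = 660 + \left(\frac{23}{6} - 8\right) = 660 - \frac{25}{6} = \frac{3935}{6}$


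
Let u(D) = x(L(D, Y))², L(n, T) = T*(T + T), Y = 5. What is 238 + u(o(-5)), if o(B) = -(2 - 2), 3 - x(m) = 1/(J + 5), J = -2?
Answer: 2206/9 ≈ 245.11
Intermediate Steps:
L(n, T) = 2*T² (L(n, T) = T*(2*T) = 2*T²)
x(m) = 8/3 (x(m) = 3 - 1/(-2 + 5) = 3 - 1/3 = 3 - 1*⅓ = 3 - ⅓ = 8/3)
o(B) = 0 (o(B) = -1*0 = 0)
u(D) = 64/9 (u(D) = (8/3)² = 64/9)
238 + u(o(-5)) = 238 + 64/9 = 2206/9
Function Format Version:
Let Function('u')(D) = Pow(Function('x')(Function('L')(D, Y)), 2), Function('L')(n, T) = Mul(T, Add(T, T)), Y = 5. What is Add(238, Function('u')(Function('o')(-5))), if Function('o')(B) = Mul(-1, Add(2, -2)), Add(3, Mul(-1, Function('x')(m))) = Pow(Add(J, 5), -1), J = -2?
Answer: Rational(2206, 9) ≈ 245.11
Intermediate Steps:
Function('L')(n, T) = Mul(2, Pow(T, 2)) (Function('L')(n, T) = Mul(T, Mul(2, T)) = Mul(2, Pow(T, 2)))
Function('x')(m) = Rational(8, 3) (Function('x')(m) = Add(3, Mul(-1, Pow(Add(-2, 5), -1))) = Add(3, Mul(-1, Pow(3, -1))) = Add(3, Mul(-1, Rational(1, 3))) = Add(3, Rational(-1, 3)) = Rational(8, 3))
Function('o')(B) = 0 (Function('o')(B) = Mul(-1, 0) = 0)
Function('u')(D) = Rational(64, 9) (Function('u')(D) = Pow(Rational(8, 3), 2) = Rational(64, 9))
Add(238, Function('u')(Function('o')(-5))) = Add(238, Rational(64, 9)) = Rational(2206, 9)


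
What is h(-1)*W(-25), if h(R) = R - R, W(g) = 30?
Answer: 0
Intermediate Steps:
h(R) = 0
h(-1)*W(-25) = 0*30 = 0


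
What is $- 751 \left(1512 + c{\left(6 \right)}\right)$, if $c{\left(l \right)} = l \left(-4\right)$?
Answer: $-1117488$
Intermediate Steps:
$c{\left(l \right)} = - 4 l$
$- 751 \left(1512 + c{\left(6 \right)}\right) = - 751 \left(1512 - 24\right) = \left(-751\right) 1488 = -1117488$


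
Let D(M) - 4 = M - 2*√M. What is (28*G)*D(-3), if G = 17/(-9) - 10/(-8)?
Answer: -161/9 + 322*I*√3/9 ≈ -17.889 + 61.969*I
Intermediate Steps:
G = -23/36 (G = 17*(-⅑) - 10*(-⅛) = -17/9 + 5/4 = -23/36 ≈ -0.63889)
D(M) = 4 + M - 2*√M (D(M) = 4 + (M - 2*√M) = 4 + M - 2*√M)
(28*G)*D(-3) = (28*(-23/36))*(4 - 3 - 2*I*√3) = -161*(4 - 3 - 2*I*√3)/9 = -161*(1 - 2*I*√3)/9 = -161/9 + 322*I*√3/9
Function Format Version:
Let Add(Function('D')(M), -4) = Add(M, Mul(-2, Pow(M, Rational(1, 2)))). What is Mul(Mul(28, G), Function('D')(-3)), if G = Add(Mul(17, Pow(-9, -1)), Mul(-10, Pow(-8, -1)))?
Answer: Add(Rational(-161, 9), Mul(Rational(322, 9), I, Pow(3, Rational(1, 2)))) ≈ Add(-17.889, Mul(61.969, I))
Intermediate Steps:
G = Rational(-23, 36) (G = Add(Mul(17, Rational(-1, 9)), Mul(-10, Rational(-1, 8))) = Add(Rational(-17, 9), Rational(5, 4)) = Rational(-23, 36) ≈ -0.63889)
Function('D')(M) = Add(4, M, Mul(-2, Pow(M, Rational(1, 2)))) (Function('D')(M) = Add(4, Add(M, Mul(-2, Pow(M, Rational(1, 2))))) = Add(4, M, Mul(-2, Pow(M, Rational(1, 2)))))
Mul(Mul(28, G), Function('D')(-3)) = Mul(Mul(28, Rational(-23, 36)), Add(4, -3, Mul(-2, Pow(-3, Rational(1, 2))))) = Mul(Rational(-161, 9), Add(4, -3, Mul(-2, Mul(I, Pow(3, Rational(1, 2)))))) = Mul(Rational(-161, 9), Add(4, -3, Mul(-2, I, Pow(3, Rational(1, 2))))) = Mul(Rational(-161, 9), Add(1, Mul(-2, I, Pow(3, Rational(1, 2))))) = Add(Rational(-161, 9), Mul(Rational(322, 9), I, Pow(3, Rational(1, 2))))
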